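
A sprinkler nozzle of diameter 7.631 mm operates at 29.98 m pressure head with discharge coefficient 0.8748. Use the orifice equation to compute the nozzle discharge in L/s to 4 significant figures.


Approach: apply the orifice equation, Q = Cd*A*sqrt(2*g*h), A = pi*(d/2)^2.
A = pi*(7.631e-3/2)^2 = 4.57354e-05 m^2
Q = 0.8748 * 4.57354e-05 * sqrt(2*9.81*29.98) * 1000 = 0.9703 L/s
Therefore the nozzle discharge = 0.9703 L/s.


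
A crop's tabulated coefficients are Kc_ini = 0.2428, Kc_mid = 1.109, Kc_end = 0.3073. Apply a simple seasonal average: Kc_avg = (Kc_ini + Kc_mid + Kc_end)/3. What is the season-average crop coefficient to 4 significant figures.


Kc_avg = (0.2428 + 1.109 + 0.3073)/3 = 0.5530
Therefore the season-average crop coefficient = 0.5530.


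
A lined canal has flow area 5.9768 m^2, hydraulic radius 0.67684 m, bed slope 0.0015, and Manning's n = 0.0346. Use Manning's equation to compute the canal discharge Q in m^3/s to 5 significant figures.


Approach: apply Manning's equation, Q = (1/n)*A*R^(2/3)*S^(1/2).
Q = (1/0.0346) * 5.9768 * 0.67684^(2/3) * 0.0015^(1/2) = 5.1574 m^3/s
Therefore the canal discharge Q = 5.1574 m^3/s.


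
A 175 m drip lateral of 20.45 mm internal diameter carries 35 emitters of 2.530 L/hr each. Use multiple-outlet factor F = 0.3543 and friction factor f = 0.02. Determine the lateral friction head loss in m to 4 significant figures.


Approach: apply Darcy-Weisbach with the multiple-outlet F-factor, Q = n*q/(3600*1000) m^3/s; v = Q/A; hf = F*f*(L/D)*(v^2/(2g)).
Q = 35*2.530/(3600*1000) = 2.45972e-05 m^3/s
A = pi*(20.45e-3/2)^2 = 3.28455e-04 m^2, so v = Q/A = 0.0748875 m/s
hf = 0.3543*0.02*(175/0.02045)*(0.0748875^2/(2*9.81)) = 0.01733 m
Therefore the lateral friction head loss = 0.01733 m.


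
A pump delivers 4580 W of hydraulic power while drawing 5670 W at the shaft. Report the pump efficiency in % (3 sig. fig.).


Approach: apply the efficiency ratio, eta = (P_out/P_in)*100.
eta = (4580 / 5670) * 100 = 80.8 %
Therefore the pump efficiency = 80.8 %.


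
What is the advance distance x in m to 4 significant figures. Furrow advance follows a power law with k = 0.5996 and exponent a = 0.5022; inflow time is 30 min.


Approach: apply the power-law advance function, x = k*t^a.
x = 0.5996 * 30^0.5022 = 3.309 m
Therefore the advance distance x = 3.309 m.


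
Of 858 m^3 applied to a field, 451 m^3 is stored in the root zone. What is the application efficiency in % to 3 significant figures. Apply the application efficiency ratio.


Approach: apply the application efficiency ratio, Ea = (stored/applied)*100.
Ea = (451/858)*100 = 52.6 %
Therefore the application efficiency = 52.6 %.


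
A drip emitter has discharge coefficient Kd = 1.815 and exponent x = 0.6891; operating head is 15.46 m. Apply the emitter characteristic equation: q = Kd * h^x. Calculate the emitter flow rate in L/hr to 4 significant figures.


q = 1.815 * 15.46^0.6891 = 11.98 L/hr
Therefore the emitter flow rate = 11.98 L/hr.


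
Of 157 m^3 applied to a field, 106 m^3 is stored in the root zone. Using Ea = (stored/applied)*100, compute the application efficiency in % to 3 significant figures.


Ea = (106/157)*100 = 67.5 %
Therefore the application efficiency = 67.5 %.


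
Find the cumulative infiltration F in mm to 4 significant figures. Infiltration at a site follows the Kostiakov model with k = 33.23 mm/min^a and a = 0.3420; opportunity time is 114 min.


Approach: apply the Kostiakov infiltration equation, F = k*t^a.
F = 33.23 * 114^0.3420 = 167.9 mm
Therefore the cumulative infiltration F = 167.9 mm.


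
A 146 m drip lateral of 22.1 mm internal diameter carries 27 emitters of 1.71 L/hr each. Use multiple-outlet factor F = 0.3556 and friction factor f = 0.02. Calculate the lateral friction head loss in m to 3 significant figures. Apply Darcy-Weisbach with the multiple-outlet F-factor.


Approach: apply Darcy-Weisbach with the multiple-outlet F-factor, Q = n*q/(3600*1000) m^3/s; v = Q/A; hf = F*f*(L/D)*(v^2/(2g)).
Q = 27*1.71/(3600*1000) = 1.2825e-05 m^3/s
A = pi*(22.1e-3/2)^2 = 3.8360e-04 m^2, so v = Q/A = 0.033434 m/s
hf = 0.3556*0.02*(146/0.0221)*(0.033434^2/(2*9.81)) = 0.00268 m
Therefore the lateral friction head loss = 0.00268 m.


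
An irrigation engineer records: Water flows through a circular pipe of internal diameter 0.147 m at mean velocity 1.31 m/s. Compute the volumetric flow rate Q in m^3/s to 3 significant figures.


Approach: apply the continuity equation for pipe flow, Q = A * v with A = pi*(D/2)^2.
A = pi*(0.147/2)^2 = 0.016972 m^2
Q = 0.016972 * 1.31 = 0.0222 m^3/s
Therefore the volumetric flow rate Q = 0.0222 m^3/s.


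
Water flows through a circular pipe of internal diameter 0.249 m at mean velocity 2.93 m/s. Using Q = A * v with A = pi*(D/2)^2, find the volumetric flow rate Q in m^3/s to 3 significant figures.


A = pi*(0.249/2)^2 = 0.048695 m^2
Q = 0.048695 * 2.93 = 0.143 m^3/s
Therefore the volumetric flow rate Q = 0.143 m^3/s.


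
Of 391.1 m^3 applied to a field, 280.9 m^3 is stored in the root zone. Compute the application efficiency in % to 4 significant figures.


Approach: apply the application efficiency ratio, Ea = (stored/applied)*100.
Ea = (280.9/391.1)*100 = 71.82 %
Therefore the application efficiency = 71.82 %.


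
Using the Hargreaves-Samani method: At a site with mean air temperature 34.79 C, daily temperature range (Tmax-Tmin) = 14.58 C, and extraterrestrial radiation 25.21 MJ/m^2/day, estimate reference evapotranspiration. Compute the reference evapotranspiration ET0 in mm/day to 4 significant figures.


Approach: apply the Hargreaves-Samani method, ET0 = 0.0023*(Tmean+17.8)*sqrt(Tmax-Tmin)*0.408*Ra.
ET0 = 0.0023*(34.79+17.8)*sqrt(14.58)*0.408*25.21 = 4.751 mm/day
Therefore the reference evapotranspiration ET0 = 4.751 mm/day.


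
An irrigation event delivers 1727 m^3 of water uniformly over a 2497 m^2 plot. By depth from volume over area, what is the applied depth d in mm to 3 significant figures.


Approach: apply depth from volume over area, d = (V/A)*1000.
d = (1727 / 2497) * 1000 = 692 mm
Therefore the applied depth d = 692 mm.


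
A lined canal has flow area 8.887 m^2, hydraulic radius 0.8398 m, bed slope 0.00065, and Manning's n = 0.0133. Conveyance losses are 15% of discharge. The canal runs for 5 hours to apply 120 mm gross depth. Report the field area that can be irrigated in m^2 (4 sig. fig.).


Approach: apply Manning's equation with a conveyance and depth budget, Q = (1/n)*A*R^(2/3)*S^(1/2); Q_field = Q*(1-loss); Area = Q_field*t/(d/1000).
Step 1 — canal discharge (Manning's equation):
  Q = (1/0.0133) * 8.887 * 0.8398^(2/3) * 0.00065^(1/2) = 15.1639 m^3/s
Step 2 — delivered flow: Q_field = 15.1639*(1 - 15/100) = 12.8893 m^3/s
Step 3 — volume delivered: V = 12.8893 * 5*3600 = 232008 m^3
Step 4 — area served: A = V / (depth/1000) = 232008 / 0.12 = 1933000 m^2
Therefore the field area that can be irrigated = 1933000 m^2.


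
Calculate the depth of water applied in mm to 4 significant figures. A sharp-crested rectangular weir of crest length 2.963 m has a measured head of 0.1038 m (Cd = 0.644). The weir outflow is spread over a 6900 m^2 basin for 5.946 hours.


Approach: apply the rectangular weir equation with a volume-to-depth conversion, Q = (2/3)*Cd*L*sqrt(2g)*H^1.5; d = Q*t/A * 1000.
Step 1 — weir discharge:
  Q = (2/3)*0.644*2.963*sqrt(2*9.81)*0.1038^1.5 = 0.188439 m^3/s
Step 2 — volume: V = 0.188439 * 5.946*3600 = 4033.66 m^3
Step 3 — depth: d = V/A * 1000 = 4033.66/6900 * 1000 = 584.6 mm
Therefore the depth of water applied = 584.6 mm.


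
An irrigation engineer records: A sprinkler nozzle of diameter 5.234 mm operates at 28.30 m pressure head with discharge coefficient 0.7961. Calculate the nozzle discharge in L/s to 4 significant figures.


Approach: apply the orifice equation, Q = Cd*A*sqrt(2*g*h), A = pi*(d/2)^2.
A = pi*(5.234e-3/2)^2 = 2.15158e-05 m^2
Q = 0.7961 * 2.15158e-05 * sqrt(2*9.81*28.30) * 1000 = 0.4036 L/s
Therefore the nozzle discharge = 0.4036 L/s.


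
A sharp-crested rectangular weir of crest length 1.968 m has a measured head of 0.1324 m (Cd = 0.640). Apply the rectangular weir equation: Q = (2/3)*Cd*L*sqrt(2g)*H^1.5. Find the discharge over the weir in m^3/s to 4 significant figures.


Q = (2/3)*0.640*1.968*sqrt(2*9.81)*0.1324^1.5 = 0.1792 m^3/s
Therefore the discharge over the weir = 0.1792 m^3/s.


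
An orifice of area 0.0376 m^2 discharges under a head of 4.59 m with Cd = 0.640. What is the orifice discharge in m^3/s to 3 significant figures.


Approach: apply the orifice equation, Q = Cd*A*sqrt(2*g*h).
Q = 0.640 * 0.0376 * sqrt(2*9.81*4.59) = 0.228 m^3/s
Therefore the orifice discharge = 0.228 m^3/s.


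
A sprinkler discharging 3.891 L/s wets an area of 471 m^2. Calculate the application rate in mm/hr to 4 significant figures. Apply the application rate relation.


Approach: apply the application rate relation, rate = (Q/A)*3600.
rate = (3.891 / 471) * 3600 = 29.74 mm/hr
Therefore the application rate = 29.74 mm/hr.


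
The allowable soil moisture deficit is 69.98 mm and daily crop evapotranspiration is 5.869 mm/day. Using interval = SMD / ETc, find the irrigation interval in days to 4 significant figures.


interval = 69.98 / 5.869 = 11.92 days
Therefore the irrigation interval = 11.92 days.


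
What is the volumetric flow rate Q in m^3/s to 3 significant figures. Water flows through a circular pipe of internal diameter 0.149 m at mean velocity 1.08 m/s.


Approach: apply the continuity equation for pipe flow, Q = A * v with A = pi*(D/2)^2.
A = pi*(0.149/2)^2 = 0.017437 m^2
Q = 0.017437 * 1.08 = 0.0188 m^3/s
Therefore the volumetric flow rate Q = 0.0188 m^3/s.


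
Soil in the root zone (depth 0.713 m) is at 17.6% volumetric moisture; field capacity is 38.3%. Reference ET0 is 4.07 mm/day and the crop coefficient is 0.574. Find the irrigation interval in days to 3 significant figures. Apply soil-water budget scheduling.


Approach: apply soil-water budget scheduling, SMD = (FC-theta)/100*depth*1000; ETc = ET0*Kc; interval = SMD/ETc.
Step 1 — soil moisture deficit:
  SMD = (38.3 - 17.6)/100 * 0.713 * 1000 = 147.59 mm
Step 2 — daily crop ET (ETc = ET0*Kc):
  ETc = 4.07 * 0.574 = 2.3362 mm/day
Step 3 — irrigation interval (SMD/ETc):
  interval = 147.59 / 2.3362 = 63.2 days
Therefore the irrigation interval = 63.2 days.


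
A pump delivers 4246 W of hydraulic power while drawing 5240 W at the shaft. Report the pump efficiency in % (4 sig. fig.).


Approach: apply the efficiency ratio, eta = (P_out/P_in)*100.
eta = (4246 / 5240) * 100 = 81.03 %
Therefore the pump efficiency = 81.03 %.


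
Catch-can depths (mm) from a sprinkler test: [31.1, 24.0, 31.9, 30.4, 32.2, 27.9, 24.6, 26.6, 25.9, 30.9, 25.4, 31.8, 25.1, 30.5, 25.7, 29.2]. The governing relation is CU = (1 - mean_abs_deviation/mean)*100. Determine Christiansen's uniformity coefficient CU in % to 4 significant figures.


mean = 28.3250 mm
mean |d_i - mean| = 2.67500 mm
CU = (1 - 2.67500/28.3250)*100 = 90.56 %
Therefore Christiansen's uniformity coefficient CU = 90.56 %.


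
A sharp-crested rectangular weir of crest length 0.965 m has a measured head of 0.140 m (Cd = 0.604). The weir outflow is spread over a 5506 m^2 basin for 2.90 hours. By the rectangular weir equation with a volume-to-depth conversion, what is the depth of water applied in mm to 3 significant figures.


Approach: apply the rectangular weir equation with a volume-to-depth conversion, Q = (2/3)*Cd*L*sqrt(2g)*H^1.5; d = Q*t/A * 1000.
Step 1 — weir discharge:
  Q = (2/3)*0.604*0.965*sqrt(2*9.81)*0.140^1.5 = 0.090160 m^3/s
Step 2 — volume: V = 0.090160 * 2.90*3600 = 941.27 m^3
Step 3 — depth: d = V/A * 1000 = 941.27/5506 * 1000 = 171 mm
Therefore the depth of water applied = 171 mm.


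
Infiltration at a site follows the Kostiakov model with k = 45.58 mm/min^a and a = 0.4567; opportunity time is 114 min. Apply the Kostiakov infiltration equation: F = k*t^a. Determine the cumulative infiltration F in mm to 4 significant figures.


F = 45.58 * 114^0.4567 = 396.4 mm
Therefore the cumulative infiltration F = 396.4 mm.


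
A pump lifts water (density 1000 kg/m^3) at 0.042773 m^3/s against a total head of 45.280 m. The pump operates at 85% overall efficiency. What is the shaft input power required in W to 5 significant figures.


Approach: apply hydraulic power then efficiency conversion, P = rho*g*Q*H; P_in = P/eta.
Step 1 — hydraulic power (P = rho*g*Q*H):
  P = 1000 * 9.81 * 0.042773 * 45.280 = 18999.63 W
Step 2 — input power: P_in = P/eta = 18999.63 / 0.85 = 22353 W
Therefore the shaft input power required = 22353 W.


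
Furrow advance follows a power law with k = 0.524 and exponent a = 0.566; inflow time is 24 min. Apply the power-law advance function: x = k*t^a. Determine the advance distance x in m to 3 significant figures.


x = 0.524 * 24^0.566 = 3.17 m
Therefore the advance distance x = 3.17 m.


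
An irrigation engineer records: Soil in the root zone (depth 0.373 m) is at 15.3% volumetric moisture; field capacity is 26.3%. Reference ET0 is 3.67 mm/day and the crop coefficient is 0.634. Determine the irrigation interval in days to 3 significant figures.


Approach: apply soil-water budget scheduling, SMD = (FC-theta)/100*depth*1000; ETc = ET0*Kc; interval = SMD/ETc.
Step 1 — soil moisture deficit:
  SMD = (26.3 - 15.3)/100 * 0.373 * 1000 = 41.030 mm
Step 2 — daily crop ET (ETc = ET0*Kc):
  ETc = 3.67 * 0.634 = 2.3268 mm/day
Step 3 — irrigation interval (SMD/ETc):
  interval = 41.030 / 2.3268 = 17.6 days
Therefore the irrigation interval = 17.6 days.


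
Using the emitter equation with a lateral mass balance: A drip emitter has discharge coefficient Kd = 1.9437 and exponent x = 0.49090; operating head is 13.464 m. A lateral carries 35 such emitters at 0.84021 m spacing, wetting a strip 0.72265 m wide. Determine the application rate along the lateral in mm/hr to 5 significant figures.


Approach: apply the emitter equation with a lateral mass balance, q = Kd*h^x; Q = n*q; rate = Q/(n*spacing*width).
Step 1 — single emitter flow (q = Kd*h^x):
  q = 1.9437 * 13.464^0.49090 = 6.965316 L/hr
Step 2 — total lateral flow: Q = 35 * 6.965316 = 243.7860 L/hr
Step 3 — wetted area: A = 35 * 0.84021 * 0.72265 = 21.25122 m^2
Step 4 — application rate: Q/A = 243.7860/21.25122 = 11.472 mm/hr
Therefore the application rate along the lateral = 11.472 mm/hr.


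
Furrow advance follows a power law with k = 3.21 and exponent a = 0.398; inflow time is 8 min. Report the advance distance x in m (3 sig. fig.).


Approach: apply the power-law advance function, x = k*t^a.
x = 3.21 * 8^0.398 = 7.34 m
Therefore the advance distance x = 7.34 m.


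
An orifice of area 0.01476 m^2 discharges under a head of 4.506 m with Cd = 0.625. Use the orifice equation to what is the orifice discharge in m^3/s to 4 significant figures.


Approach: apply the orifice equation, Q = Cd*A*sqrt(2*g*h).
Q = 0.625 * 0.01476 * sqrt(2*9.81*4.506) = 0.08674 m^3/s
Therefore the orifice discharge = 0.08674 m^3/s.


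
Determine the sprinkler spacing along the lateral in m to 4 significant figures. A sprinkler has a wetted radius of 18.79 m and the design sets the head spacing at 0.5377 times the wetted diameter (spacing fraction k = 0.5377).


Approach: apply the sprinkler spacing rule (spacing as a fraction of wetted diameter), S = k*(2*R).
S = 0.5377 * (2 * 18.79) = 20.21 m
Therefore the sprinkler spacing along the lateral = 20.21 m.


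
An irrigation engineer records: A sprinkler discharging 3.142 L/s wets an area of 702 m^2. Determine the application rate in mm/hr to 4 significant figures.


Approach: apply the application rate relation, rate = (Q/A)*3600.
rate = (3.142 / 702) * 3600 = 16.11 mm/hr
Therefore the application rate = 16.11 mm/hr.


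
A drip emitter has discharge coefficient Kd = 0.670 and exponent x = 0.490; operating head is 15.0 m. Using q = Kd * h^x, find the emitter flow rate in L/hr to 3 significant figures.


q = 0.670 * 15.0^0.490 = 2.53 L/hr
Therefore the emitter flow rate = 2.53 L/hr.


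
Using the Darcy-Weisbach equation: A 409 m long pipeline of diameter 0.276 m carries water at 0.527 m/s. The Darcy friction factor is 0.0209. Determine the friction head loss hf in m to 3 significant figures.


Approach: apply the Darcy-Weisbach equation, hf = f*(L/D)*(v^2/(2g)).
hf = 0.0209 * (409/0.276) * (0.527^2 / (2*9.81))
hf = 0.438 m
Therefore the friction head loss hf = 0.438 m.


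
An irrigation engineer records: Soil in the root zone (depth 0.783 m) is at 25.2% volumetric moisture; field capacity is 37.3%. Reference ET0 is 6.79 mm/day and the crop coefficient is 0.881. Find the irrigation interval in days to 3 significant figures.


Approach: apply soil-water budget scheduling, SMD = (FC-theta)/100*depth*1000; ETc = ET0*Kc; interval = SMD/ETc.
Step 1 — soil moisture deficit:
  SMD = (37.3 - 25.2)/100 * 0.783 * 1000 = 94.743 mm
Step 2 — daily crop ET (ETc = ET0*Kc):
  ETc = 6.79 * 0.881 = 5.9820 mm/day
Step 3 — irrigation interval (SMD/ETc):
  interval = 94.743 / 5.9820 = 15.8 days
Therefore the irrigation interval = 15.8 days.


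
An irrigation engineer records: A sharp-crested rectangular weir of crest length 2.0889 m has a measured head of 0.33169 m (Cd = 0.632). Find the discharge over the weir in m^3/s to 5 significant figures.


Approach: apply the rectangular weir equation, Q = (2/3)*Cd*L*sqrt(2g)*H^1.5.
Q = (2/3)*0.632*2.0889*sqrt(2*9.81)*0.33169^1.5 = 0.74472 m^3/s
Therefore the discharge over the weir = 0.74472 m^3/s.


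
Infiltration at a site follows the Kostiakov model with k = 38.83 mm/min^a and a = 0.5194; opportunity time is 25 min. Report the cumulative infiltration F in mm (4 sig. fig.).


Approach: apply the Kostiakov infiltration equation, F = k*t^a.
F = 38.83 * 25^0.5194 = 206.7 mm
Therefore the cumulative infiltration F = 206.7 mm.


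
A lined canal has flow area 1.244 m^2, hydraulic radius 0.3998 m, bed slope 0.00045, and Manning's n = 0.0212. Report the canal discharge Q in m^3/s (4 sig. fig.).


Approach: apply Manning's equation, Q = (1/n)*A*R^(2/3)*S^(1/2).
Q = (1/0.0212) * 1.244 * 0.3998^(2/3) * 0.00045^(1/2) = 0.6755 m^3/s
Therefore the canal discharge Q = 0.6755 m^3/s.


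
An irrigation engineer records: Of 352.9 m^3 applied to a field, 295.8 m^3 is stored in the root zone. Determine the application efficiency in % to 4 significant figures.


Approach: apply the application efficiency ratio, Ea = (stored/applied)*100.
Ea = (295.8/352.9)*100 = 83.82 %
Therefore the application efficiency = 83.82 %.


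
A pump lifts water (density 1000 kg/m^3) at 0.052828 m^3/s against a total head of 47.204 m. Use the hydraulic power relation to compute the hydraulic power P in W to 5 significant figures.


Approach: apply the hydraulic power relation, P = rho*g*Q*H.
P = 1000 * 9.81 * 0.052828 * 47.204 = 24463 W
Therefore the hydraulic power P = 24463 W.


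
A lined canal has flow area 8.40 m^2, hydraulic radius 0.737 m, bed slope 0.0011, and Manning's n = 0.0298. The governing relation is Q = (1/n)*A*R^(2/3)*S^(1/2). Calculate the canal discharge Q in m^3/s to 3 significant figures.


Q = (1/0.0298) * 8.40 * 0.737^(2/3) * 0.0011^(1/2) = 7.63 m^3/s
Therefore the canal discharge Q = 7.63 m^3/s.


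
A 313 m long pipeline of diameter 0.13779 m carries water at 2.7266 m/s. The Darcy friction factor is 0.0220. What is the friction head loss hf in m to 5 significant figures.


Approach: apply the Darcy-Weisbach equation, hf = f*(L/D)*(v^2/(2g)).
hf = 0.0220 * (313/0.13779) * (2.7266^2 / (2*9.81))
hf = 18.936 m
Therefore the friction head loss hf = 18.936 m.


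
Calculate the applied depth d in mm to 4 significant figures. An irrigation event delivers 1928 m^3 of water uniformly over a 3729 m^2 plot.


Approach: apply depth from volume over area, d = (V/A)*1000.
d = (1928 / 3729) * 1000 = 517.0 mm
Therefore the applied depth d = 517.0 mm.


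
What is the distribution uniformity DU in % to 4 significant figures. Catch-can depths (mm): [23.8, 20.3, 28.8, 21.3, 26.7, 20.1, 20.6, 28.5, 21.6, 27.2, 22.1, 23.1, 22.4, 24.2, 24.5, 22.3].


Approach: apply the low-quarter distribution uniformity, DU = (mean of lowest quarter of readings / overall mean)*100.
sorted lowest 4 of 16: [20.1, 20.3, 20.6, 21.3] -> mean = 20.5750 mm
overall mean = 23.5938 mm
DU = (20.5750/23.5938)*100 = 87.21 %
Therefore the distribution uniformity DU = 87.21 %.


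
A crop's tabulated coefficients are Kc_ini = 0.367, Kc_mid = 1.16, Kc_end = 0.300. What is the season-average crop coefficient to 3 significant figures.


Approach: apply a simple seasonal average, Kc_avg = (Kc_ini + Kc_mid + Kc_end)/3.
Kc_avg = (0.367 + 1.16 + 0.300)/3 = 0.609
Therefore the season-average crop coefficient = 0.609.


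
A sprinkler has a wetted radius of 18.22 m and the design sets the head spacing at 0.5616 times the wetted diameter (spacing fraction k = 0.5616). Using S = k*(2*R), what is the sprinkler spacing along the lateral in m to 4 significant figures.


S = 0.5616 * (2 * 18.22) = 20.46 m
Therefore the sprinkler spacing along the lateral = 20.46 m.


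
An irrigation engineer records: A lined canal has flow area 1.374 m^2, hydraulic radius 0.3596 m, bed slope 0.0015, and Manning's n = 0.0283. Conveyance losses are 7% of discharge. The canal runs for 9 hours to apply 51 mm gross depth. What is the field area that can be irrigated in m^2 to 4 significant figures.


Approach: apply Manning's equation with a conveyance and depth budget, Q = (1/n)*A*R^(2/3)*S^(1/2); Q_field = Q*(1-loss); Area = Q_field*t/(d/1000).
Step 1 — canal discharge (Manning's equation):
  Q = (1/0.0283) * 1.374 * 0.3596^(2/3) * 0.0015^(1/2) = 0.950880 m^3/s
Step 2 — delivered flow: Q_field = 0.950880*(1 - 7/100) = 0.884318 m^3/s
Step 3 — volume delivered: V = 0.884318 * 9*3600 = 28651.9 m^3
Step 4 — area served: A = V / (depth/1000) = 28651.9 / 0.051 = 561800 m^2
Therefore the field area that can be irrigated = 561800 m^2.


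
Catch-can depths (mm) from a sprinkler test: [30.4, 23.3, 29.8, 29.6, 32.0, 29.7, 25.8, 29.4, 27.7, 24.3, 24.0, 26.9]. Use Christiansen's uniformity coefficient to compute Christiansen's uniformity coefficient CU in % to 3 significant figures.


Approach: apply Christiansen's uniformity coefficient, CU = (1 - mean_abs_deviation/mean)*100.
mean = 27.742 mm
mean |d_i - mean| = 2.4083 mm
CU = (1 - 2.4083/27.742)*100 = 91.3 %
Therefore Christiansen's uniformity coefficient CU = 91.3 %.


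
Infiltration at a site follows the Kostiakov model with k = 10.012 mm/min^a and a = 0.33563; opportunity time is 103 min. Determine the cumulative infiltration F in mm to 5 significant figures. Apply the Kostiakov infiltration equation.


Approach: apply the Kostiakov infiltration equation, F = k*t^a.
F = 10.012 * 103^0.33563 = 47.434 mm
Therefore the cumulative infiltration F = 47.434 mm.


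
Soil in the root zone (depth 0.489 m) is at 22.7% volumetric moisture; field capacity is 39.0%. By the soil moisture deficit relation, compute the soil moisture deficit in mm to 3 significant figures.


Approach: apply the soil moisture deficit relation, SMD = (FC - theta)/100 * depth * 1000.
SMD = (39.0 - 22.7)/100 * 0.489 * 1000 = 79.7 mm
Therefore the soil moisture deficit = 79.7 mm.


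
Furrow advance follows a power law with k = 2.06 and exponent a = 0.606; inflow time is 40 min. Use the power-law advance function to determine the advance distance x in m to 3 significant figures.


Approach: apply the power-law advance function, x = k*t^a.
x = 2.06 * 40^0.606 = 19.3 m
Therefore the advance distance x = 19.3 m.


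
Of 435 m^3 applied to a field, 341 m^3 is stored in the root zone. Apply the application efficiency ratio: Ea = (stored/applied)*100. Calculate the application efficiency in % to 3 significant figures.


Ea = (341/435)*100 = 78.4 %
Therefore the application efficiency = 78.4 %.


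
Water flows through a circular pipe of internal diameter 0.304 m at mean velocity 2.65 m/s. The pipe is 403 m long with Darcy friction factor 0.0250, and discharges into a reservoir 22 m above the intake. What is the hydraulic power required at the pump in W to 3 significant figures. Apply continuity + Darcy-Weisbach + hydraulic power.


Approach: apply continuity + Darcy-Weisbach + hydraulic power, Q = A*v; hf = f*(L/D)*(v^2/(2g)); H = static + hf; P = rho*g*Q*H.
Step 1 — flow rate (continuity, Q = A*v):
  A = pi*(0.304/2)^2 = 0.072583 m^2
  Q = 0.072583 * 2.65 = 0.19235 m^3/s
Step 2 — friction head loss (Darcy-Weisbach):
  hf = 0.0250 * (403/0.304) * (2.65^2 / (2*9.81))
  hf = 11.862 m
Step 3 — total head: H = 22 + 11.862 = 33.862 m
Step 4 — hydraulic power (P = rho*g*Q*H):
  P = 1000 * 9.81 * 0.19235 * 33.862 = 63900 W
Therefore the hydraulic power required at the pump = 63900 W.


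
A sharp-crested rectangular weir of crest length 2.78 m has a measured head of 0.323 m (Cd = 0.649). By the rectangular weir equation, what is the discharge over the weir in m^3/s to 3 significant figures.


Approach: apply the rectangular weir equation, Q = (2/3)*Cd*L*sqrt(2g)*H^1.5.
Q = (2/3)*0.649*2.78*sqrt(2*9.81)*0.323^1.5 = 0.978 m^3/s
Therefore the discharge over the weir = 0.978 m^3/s.


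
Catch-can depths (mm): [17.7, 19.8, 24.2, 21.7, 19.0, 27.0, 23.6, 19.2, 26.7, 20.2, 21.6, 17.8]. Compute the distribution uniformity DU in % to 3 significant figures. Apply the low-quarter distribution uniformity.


Approach: apply the low-quarter distribution uniformity, DU = (mean of lowest quarter of readings / overall mean)*100.
sorted lowest 3 of 12: [17.7, 17.8, 19.0] -> mean = 18.167 mm
overall mean = 21.542 mm
DU = (18.167/21.542)*100 = 84.3 %
Therefore the distribution uniformity DU = 84.3 %.


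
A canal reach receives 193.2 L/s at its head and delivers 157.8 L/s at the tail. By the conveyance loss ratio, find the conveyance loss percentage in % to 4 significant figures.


Approach: apply the conveyance loss ratio, loss% = ((Q_head - Q_tail)/Q_head)*100.
loss = ((193.2 - 157.8)/193.2)*100 = 18.32 %
Therefore the conveyance loss percentage = 18.32 %.


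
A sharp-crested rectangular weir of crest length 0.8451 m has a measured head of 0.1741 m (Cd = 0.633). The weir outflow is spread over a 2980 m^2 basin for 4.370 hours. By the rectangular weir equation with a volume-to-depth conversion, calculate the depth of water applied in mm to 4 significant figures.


Approach: apply the rectangular weir equation with a volume-to-depth conversion, Q = (2/3)*Cd*L*sqrt(2g)*H^1.5; d = Q*t/A * 1000.
Step 1 — weir discharge:
  Q = (2/3)*0.633*0.8451*sqrt(2*9.81)*0.1741^1.5 = 0.114754 m^3/s
Step 2 — volume: V = 0.114754 * 4.370*3600 = 1805.31 m^3
Step 3 — depth: d = V/A * 1000 = 1805.31/2980 * 1000 = 605.8 mm
Therefore the depth of water applied = 605.8 mm.


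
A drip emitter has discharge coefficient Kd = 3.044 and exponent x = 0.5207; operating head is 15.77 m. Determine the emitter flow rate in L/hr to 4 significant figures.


Approach: apply the emitter characteristic equation, q = Kd * h^x.
q = 3.044 * 15.77^0.5207 = 12.80 L/hr
Therefore the emitter flow rate = 12.80 L/hr.


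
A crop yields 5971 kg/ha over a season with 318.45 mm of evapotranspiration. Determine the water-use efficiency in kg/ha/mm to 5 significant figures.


Approach: apply the water-use efficiency ratio, WUE = yield/ET.
WUE = 5971 / 318.45 = 18.750 kg/ha/mm
Therefore the water-use efficiency = 18.750 kg/ha/mm.


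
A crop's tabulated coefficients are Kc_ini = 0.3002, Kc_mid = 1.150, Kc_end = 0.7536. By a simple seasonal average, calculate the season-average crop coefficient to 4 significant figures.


Approach: apply a simple seasonal average, Kc_avg = (Kc_ini + Kc_mid + Kc_end)/3.
Kc_avg = (0.3002 + 1.150 + 0.7536)/3 = 0.7346
Therefore the season-average crop coefficient = 0.7346.


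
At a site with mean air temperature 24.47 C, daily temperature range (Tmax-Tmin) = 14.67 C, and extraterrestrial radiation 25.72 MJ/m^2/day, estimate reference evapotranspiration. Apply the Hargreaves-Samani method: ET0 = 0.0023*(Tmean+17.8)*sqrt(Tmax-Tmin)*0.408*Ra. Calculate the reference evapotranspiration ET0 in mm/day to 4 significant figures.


ET0 = 0.0023*(24.47+17.8)*sqrt(14.67)*0.408*25.72 = 3.908 mm/day
Therefore the reference evapotranspiration ET0 = 3.908 mm/day.


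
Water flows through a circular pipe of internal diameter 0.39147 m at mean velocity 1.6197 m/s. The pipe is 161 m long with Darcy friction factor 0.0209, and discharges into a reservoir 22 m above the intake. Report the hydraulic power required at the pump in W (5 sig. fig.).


Approach: apply continuity + Darcy-Weisbach + hydraulic power, Q = A*v; hf = f*(L/D)*(v^2/(2g)); H = static + hf; P = rho*g*Q*H.
Step 1 — flow rate (continuity, Q = A*v):
  A = pi*(0.39147/2)^2 = 0.1203613 m^2
  Q = 0.1203613 * 1.6197 = 0.1949492 m^3/s
Step 2 — friction head loss (Darcy-Weisbach):
  hf = 0.0209 * (161/0.39147) * (1.6197^2 / (2*9.81))
  hf = 1.149328 m
Step 3 — total head: H = 22 + 1.149328 = 23.14933 m
Step 4 — hydraulic power (P = rho*g*Q*H):
  P = 1000 * 9.81 * 0.1949492 * 23.14933 = 44272 W
Therefore the hydraulic power required at the pump = 44272 W.


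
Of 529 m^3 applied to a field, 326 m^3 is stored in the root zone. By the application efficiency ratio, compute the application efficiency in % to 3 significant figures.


Approach: apply the application efficiency ratio, Ea = (stored/applied)*100.
Ea = (326/529)*100 = 61.6 %
Therefore the application efficiency = 61.6 %.


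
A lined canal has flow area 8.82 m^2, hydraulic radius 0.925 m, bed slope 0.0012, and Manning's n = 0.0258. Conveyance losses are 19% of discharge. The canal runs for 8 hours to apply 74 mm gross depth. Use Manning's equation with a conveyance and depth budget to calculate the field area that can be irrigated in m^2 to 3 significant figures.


Approach: apply Manning's equation with a conveyance and depth budget, Q = (1/n)*A*R^(2/3)*S^(1/2); Q_field = Q*(1-loss); Area = Q_field*t/(d/1000).
Step 1 — canal discharge (Manning's equation):
  Q = (1/0.0258) * 8.82 * 0.925^(2/3) * 0.0012^(1/2) = 11.243 m^3/s
Step 2 — delivered flow: Q_field = 11.243*(1 - 19/100) = 9.1065 m^3/s
Step 3 — volume delivered: V = 9.1065 * 8*3600 = 262270 m^3
Step 4 — area served: A = V / (depth/1000) = 262270 / 0.074 = 3540000 m^2
Therefore the field area that can be irrigated = 3540000 m^2.


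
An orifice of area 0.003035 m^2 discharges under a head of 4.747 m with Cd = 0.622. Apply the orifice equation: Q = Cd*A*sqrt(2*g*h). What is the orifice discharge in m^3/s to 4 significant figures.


Q = 0.622 * 0.003035 * sqrt(2*9.81*4.747) = 0.01822 m^3/s
Therefore the orifice discharge = 0.01822 m^3/s.


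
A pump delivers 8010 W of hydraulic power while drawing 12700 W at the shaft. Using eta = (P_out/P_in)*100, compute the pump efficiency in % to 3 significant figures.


eta = (8010 / 12700) * 100 = 63.1 %
Therefore the pump efficiency = 63.1 %.


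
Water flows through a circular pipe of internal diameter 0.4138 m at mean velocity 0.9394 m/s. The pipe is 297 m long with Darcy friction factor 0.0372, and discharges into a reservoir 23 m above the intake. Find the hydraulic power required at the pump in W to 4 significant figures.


Approach: apply continuity + Darcy-Weisbach + hydraulic power, Q = A*v; hf = f*(L/D)*(v^2/(2g)); H = static + hf; P = rho*g*Q*H.
Step 1 — flow rate (continuity, Q = A*v):
  A = pi*(0.4138/2)^2 = 0.134484 m^2
  Q = 0.134484 * 0.9394 = 0.126334 m^3/s
Step 2 — friction head loss (Darcy-Weisbach):
  hf = 0.0372 * (297/0.4138) * (0.9394^2 / (2*9.81))
  hf = 1.20091 m
Step 3 — total head: H = 23 + 1.20091 = 24.2009 m
Step 4 — hydraulic power (P = rho*g*Q*H):
  P = 1000 * 9.81 * 0.126334 * 24.2009 = 29990 W
Therefore the hydraulic power required at the pump = 29990 W.


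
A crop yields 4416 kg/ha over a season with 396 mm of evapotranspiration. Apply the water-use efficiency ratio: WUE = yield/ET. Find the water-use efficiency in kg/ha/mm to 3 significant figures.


WUE = 4416 / 396 = 11.2 kg/ha/mm
Therefore the water-use efficiency = 11.2 kg/ha/mm.


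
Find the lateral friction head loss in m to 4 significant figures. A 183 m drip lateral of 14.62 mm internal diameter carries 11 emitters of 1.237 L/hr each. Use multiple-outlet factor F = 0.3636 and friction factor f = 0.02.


Approach: apply Darcy-Weisbach with the multiple-outlet F-factor, Q = n*q/(3600*1000) m^3/s; v = Q/A; hf = F*f*(L/D)*(v^2/(2g)).
Q = 11*1.237/(3600*1000) = 3.77972e-06 m^3/s
A = pi*(14.62e-3/2)^2 = 1.67874e-04 m^2, so v = Q/A = 0.0225152 m/s
hf = 0.3636*0.02*(183/0.01462)*(0.0225152^2/(2*9.81)) = 0.002352 m
Therefore the lateral friction head loss = 0.002352 m.


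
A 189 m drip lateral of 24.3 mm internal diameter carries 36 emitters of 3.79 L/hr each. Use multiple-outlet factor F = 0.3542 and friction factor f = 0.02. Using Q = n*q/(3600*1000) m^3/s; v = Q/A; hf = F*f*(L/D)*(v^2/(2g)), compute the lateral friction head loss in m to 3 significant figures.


Q = 36*3.79/(3600*1000) = 3.7900e-05 m^3/s
A = pi*(24.3e-3/2)^2 = 4.6377e-04 m^2, so v = Q/A = 0.081722 m/s
hf = 0.3542*0.02*(189/0.0243)*(0.081722^2/(2*9.81)) = 0.0188 m
Therefore the lateral friction head loss = 0.0188 m.


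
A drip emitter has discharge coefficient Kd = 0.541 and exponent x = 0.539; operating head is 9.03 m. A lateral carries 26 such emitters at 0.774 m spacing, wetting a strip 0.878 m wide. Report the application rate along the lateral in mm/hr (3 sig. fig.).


Approach: apply the emitter equation with a lateral mass balance, q = Kd*h^x; Q = n*q; rate = Q/(n*spacing*width).
Step 1 — single emitter flow (q = Kd*h^x):
  q = 0.541 * 9.03^0.539 = 1.7714 L/hr
Step 2 — total lateral flow: Q = 26 * 1.7714 = 46.056 L/hr
Step 3 — wetted area: A = 26 * 0.774 * 0.878 = 17.669 m^2
Step 4 — application rate: Q/A = 46.056/17.669 = 2.61 mm/hr
Therefore the application rate along the lateral = 2.61 mm/hr.


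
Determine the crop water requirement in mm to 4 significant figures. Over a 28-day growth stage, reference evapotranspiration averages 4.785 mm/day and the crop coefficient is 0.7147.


Approach: apply the crop water requirement relation, CWR = ET0 * Kc * days.
CWR = 4.785 * 0.7147 * 28 = 95.76 mm
Therefore the crop water requirement = 95.76 mm.


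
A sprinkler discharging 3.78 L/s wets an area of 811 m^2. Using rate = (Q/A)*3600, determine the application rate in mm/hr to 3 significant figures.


rate = (3.78 / 811) * 3600 = 16.8 mm/hr
Therefore the application rate = 16.8 mm/hr.


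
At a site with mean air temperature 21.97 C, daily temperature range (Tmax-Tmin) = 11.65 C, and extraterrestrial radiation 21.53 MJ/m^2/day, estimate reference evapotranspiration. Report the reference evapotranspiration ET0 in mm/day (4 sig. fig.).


Approach: apply the Hargreaves-Samani method, ET0 = 0.0023*(Tmean+17.8)*sqrt(Tmax-Tmin)*0.408*Ra.
ET0 = 0.0023*(21.97+17.8)*sqrt(11.65)*0.408*21.53 = 2.743 mm/day
Therefore the reference evapotranspiration ET0 = 2.743 mm/day.


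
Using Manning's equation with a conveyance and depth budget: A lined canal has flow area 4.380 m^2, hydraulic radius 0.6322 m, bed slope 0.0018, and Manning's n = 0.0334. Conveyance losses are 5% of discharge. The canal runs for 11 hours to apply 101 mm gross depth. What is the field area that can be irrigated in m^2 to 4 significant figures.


Approach: apply Manning's equation with a conveyance and depth budget, Q = (1/n)*A*R^(2/3)*S^(1/2); Q_field = Q*(1-loss); Area = Q_field*t/(d/1000).
Step 1 — canal discharge (Manning's equation):
  Q = (1/0.0334) * 4.380 * 0.6322^(2/3) * 0.0018^(1/2) = 4.09827 m^3/s
Step 2 — delivered flow: Q_field = 4.09827*(1 - 5/100) = 3.89335 m^3/s
Step 3 — volume delivered: V = 3.89335 * 11*3600 = 154177 m^3
Step 4 — area served: A = V / (depth/1000) = 154177 / 0.101 = 1527000 m^2
Therefore the field area that can be irrigated = 1527000 m^2.


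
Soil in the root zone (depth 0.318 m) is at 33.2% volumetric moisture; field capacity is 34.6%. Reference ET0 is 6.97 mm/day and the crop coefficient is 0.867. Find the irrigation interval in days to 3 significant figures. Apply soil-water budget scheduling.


Approach: apply soil-water budget scheduling, SMD = (FC-theta)/100*depth*1000; ETc = ET0*Kc; interval = SMD/ETc.
Step 1 — soil moisture deficit:
  SMD = (34.6 - 33.2)/100 * 0.318 * 1000 = 4.4520 mm
Step 2 — daily crop ET (ETc = ET0*Kc):
  ETc = 6.97 * 0.867 = 6.0430 mm/day
Step 3 — irrigation interval (SMD/ETc):
  interval = 4.4520 / 6.0430 = 0.737 days
Therefore the irrigation interval = 0.737 days.


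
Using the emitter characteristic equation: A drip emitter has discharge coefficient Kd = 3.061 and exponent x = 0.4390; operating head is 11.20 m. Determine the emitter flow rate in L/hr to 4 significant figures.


Approach: apply the emitter characteristic equation, q = Kd * h^x.
q = 3.061 * 11.20^0.4390 = 8.840 L/hr
Therefore the emitter flow rate = 8.840 L/hr.


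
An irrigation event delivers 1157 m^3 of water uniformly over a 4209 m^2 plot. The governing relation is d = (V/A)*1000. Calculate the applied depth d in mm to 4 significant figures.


d = (1157 / 4209) * 1000 = 274.9 mm
Therefore the applied depth d = 274.9 mm.


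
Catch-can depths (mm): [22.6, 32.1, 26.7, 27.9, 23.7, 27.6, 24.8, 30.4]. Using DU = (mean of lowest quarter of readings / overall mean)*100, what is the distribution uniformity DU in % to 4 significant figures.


sorted lowest 2 of 8: [22.6, 23.7] -> mean = 23.1500 mm
overall mean = 26.9750 mm
DU = (23.1500/26.9750)*100 = 85.82 %
Therefore the distribution uniformity DU = 85.82 %.


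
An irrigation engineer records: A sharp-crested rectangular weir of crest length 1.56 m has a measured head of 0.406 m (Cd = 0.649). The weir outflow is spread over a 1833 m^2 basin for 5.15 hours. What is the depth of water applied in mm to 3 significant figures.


Approach: apply the rectangular weir equation with a volume-to-depth conversion, Q = (2/3)*Cd*L*sqrt(2g)*H^1.5; d = Q*t/A * 1000.
Step 1 — weir discharge:
  Q = (2/3)*0.649*1.56*sqrt(2*9.81)*0.406^1.5 = 0.77342 m^3/s
Step 2 — volume: V = 0.77342 * 5.15*3600 = 14339 m^3
Step 3 — depth: d = V/A * 1000 = 14339/1833 * 1000 = 7820 mm
Therefore the depth of water applied = 7820 mm.


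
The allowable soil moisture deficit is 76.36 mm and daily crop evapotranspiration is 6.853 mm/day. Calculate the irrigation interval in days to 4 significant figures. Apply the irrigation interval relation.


Approach: apply the irrigation interval relation, interval = SMD / ETc.
interval = 76.36 / 6.853 = 11.14 days
Therefore the irrigation interval = 11.14 days.


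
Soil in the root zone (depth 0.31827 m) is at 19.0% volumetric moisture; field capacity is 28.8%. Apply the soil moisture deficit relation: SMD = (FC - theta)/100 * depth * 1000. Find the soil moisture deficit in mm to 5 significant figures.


SMD = (28.8 - 19.0)/100 * 0.31827 * 1000 = 31.190 mm
Therefore the soil moisture deficit = 31.190 mm.


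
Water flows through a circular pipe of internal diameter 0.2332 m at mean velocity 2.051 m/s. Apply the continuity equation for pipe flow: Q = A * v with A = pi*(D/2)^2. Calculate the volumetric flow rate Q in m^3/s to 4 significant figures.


A = pi*(0.2332/2)^2 = 0.0427117 m^2
Q = 0.0427117 * 2.051 = 0.08760 m^3/s
Therefore the volumetric flow rate Q = 0.08760 m^3/s.


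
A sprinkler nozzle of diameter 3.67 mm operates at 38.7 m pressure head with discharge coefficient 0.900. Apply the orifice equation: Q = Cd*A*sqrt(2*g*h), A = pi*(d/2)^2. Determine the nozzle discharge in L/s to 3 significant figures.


A = pi*(3.67e-3/2)^2 = 1.0578e-05 m^2
Q = 0.900 * 1.0578e-05 * sqrt(2*9.81*38.7) * 1000 = 0.262 L/s
Therefore the nozzle discharge = 0.262 L/s.


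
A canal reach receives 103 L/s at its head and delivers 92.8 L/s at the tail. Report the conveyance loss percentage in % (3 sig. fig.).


Approach: apply the conveyance loss ratio, loss% = ((Q_head - Q_tail)/Q_head)*100.
loss = ((103 - 92.8)/103)*100 = 9.90 %
Therefore the conveyance loss percentage = 9.90 %.
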